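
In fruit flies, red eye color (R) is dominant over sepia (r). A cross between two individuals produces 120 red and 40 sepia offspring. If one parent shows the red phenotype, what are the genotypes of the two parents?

Observed offspring: 120 red, 40 sepia
The observed ratio simplifies to 3:1. Sepia (rr) offspring appear, so each parent must contribute one r allele. The parent stated to show red carries R, so it is Rr. The other parent is then either Rr or rr: Rr × rr would give a 1:1 split, whereas Rr × Rr gives 3:1 — matching the data. So both parents are heterozygous (Rr × Rr).
Parent genotypes: Rr × Rr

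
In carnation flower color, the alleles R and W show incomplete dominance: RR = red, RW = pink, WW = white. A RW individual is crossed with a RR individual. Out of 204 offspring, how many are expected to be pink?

Punnett square for RW × RR:
Offspring genotypes: 2 RR, 2 RW
Phenotype counts: 2 red, 2 pink
pink: 2 out of 4 → fraction 1/2
Expected count = 1/2 × 204 = 102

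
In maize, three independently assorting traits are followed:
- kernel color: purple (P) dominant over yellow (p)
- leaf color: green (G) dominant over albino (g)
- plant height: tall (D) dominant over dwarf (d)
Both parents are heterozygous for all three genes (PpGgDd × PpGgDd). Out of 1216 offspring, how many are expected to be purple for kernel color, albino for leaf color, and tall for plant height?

Trihybrid cross: PpGgDd × PpGgDd
Each trait segregates independently with a 3:1 phenotypic ratio, so each gene contributes 3/4 (dominant) or 1/4 (recessive).
Target: purple (kernel color), albino (leaf color), tall (plant height)
Probability = product of independent per-trait probabilities
= 3/4 × 1/4 × 3/4 = 9/64
Expected count = 9/64 × 1216 = 171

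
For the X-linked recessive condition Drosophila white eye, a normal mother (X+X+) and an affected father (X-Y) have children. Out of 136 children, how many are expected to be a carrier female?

Cross: X+X+ × X-Y
Offspring: 2 X+X-, 2 X+Y
Probability of a carrier female: 2/4 = 1/2
Expected count = 1/2 × 136 = 68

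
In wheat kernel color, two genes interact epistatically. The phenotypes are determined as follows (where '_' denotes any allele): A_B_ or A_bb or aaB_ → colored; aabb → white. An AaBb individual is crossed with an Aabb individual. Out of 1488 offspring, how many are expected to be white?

Cross: AaBb × Aabb — consider each gene separately:
A gene: Aa × Aa → 1 AA, 2 Aa, 1 aa → 3 A_ : 1 aa (out of 4)
B gene: Bb × bb → 2 Bb, 2 bb → 2 B_ : 2 bb (out of 4)
Genotype classes (out of 4 × 4 = 16): A_B_ = 3×2 = 6; A_bb = 3×2 = 6; aaB_ = 1×2 = 2; aabb = 1×2 = 2
Apply the phenotype rules: A_B_ (6) + A_bb (6) + aaB_ (2) → colored; aabb (2) → white
Phenotype counts (out of 16): 14 colored, 2 white
white: 2 out of 16 → fraction 1/8
Expected count = 1/8 × 1488 = 186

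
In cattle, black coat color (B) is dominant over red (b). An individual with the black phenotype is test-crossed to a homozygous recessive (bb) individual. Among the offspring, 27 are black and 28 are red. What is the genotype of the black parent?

Test cross: ? × bb
Offspring: 27 black, 28 red — approximately 1:1.
A 1:1 ratio in a test cross indicates the unknown parent is heterozygous (Bb).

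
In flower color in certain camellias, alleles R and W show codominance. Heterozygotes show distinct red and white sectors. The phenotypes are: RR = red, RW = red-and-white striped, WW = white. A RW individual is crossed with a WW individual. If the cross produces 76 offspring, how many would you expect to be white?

Punnett square for RW × WW:
Offspring genotypes: 2 RW, 2 WW
Phenotype counts: 2 red-and-white striped, 2 white
white: 2 out of 4 → fraction 1/2
Expected count = 1/2 × 76 = 38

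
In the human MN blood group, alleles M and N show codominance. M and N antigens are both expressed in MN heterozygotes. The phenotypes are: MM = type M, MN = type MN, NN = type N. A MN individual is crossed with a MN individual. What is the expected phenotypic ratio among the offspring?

Punnett square for MN × MN:
Offspring genotypes: 1 MM, 2 MN, 1 NN
Phenotype counts: 1 type M, 2 type MN, 1 type N
Ratio: 1 type M : 2 type MN : 1 type N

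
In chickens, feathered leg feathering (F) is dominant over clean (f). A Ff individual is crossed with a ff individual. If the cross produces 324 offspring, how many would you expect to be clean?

Punnett square for Ff × ff:
Offspring genotypes: 2 Ff, 2 ff
feathered: 2, clean: 2
clean: 2 out of 4 → fraction 1/2
Expected count = 1/2 × 324 = 162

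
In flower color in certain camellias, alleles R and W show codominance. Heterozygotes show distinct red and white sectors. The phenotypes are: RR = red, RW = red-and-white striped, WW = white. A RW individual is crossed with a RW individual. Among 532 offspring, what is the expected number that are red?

Punnett square for RW × RW:
Offspring genotypes: 1 RR, 2 RW, 1 WW
Phenotype counts: 1 red, 2 red-and-white striped, 1 white
red: 1 out of 4 → fraction 1/4
Expected count = 1/4 × 532 = 133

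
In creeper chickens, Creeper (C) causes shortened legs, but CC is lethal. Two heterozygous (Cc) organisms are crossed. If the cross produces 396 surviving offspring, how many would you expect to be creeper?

Cross: Cc × Cc
Punnett square offspring (before lethality): 1 CC, 2 Cc, 1 cc
The CC genotype is lethal (embryos die); surviving offspring: 2 Cc, 1 cc
creeper: 2 out of 3 → fraction 2/3
Expected count = 2/3 × 396 = 264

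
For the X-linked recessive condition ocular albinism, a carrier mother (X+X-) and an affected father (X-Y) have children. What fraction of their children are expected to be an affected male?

Cross: X+X- × X-Y
Offspring: 1 X+X-, 1 X+Y, 1 X-X-, 1 X-Y
Probability of an affected male: 1/4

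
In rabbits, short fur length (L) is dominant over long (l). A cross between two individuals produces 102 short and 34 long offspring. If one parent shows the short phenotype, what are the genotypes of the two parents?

Observed offspring: 102 short, 34 long
The observed ratio simplifies to 3:1. Long (ll) offspring appear, so each parent must contribute one l allele. The parent stated to show short carries L, so it is Ll. The other parent is then either Ll or ll: Ll × ll would give a 1:1 split, whereas Ll × Ll gives 3:1 — matching the data. So both parents are heterozygous (Ll × Ll).
Parent genotypes: Ll × Ll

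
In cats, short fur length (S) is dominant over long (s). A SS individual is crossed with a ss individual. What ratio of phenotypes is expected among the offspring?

Punnett square for SS × ss:
Offspring genotypes: 4 Ss
short: 4, long: 0
Ratio: all short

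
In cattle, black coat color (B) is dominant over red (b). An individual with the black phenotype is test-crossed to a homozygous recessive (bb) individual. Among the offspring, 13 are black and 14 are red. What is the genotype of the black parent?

Test cross: ? × bb
Offspring: 13 black, 14 red — approximately 1:1.
A 1:1 ratio in a test cross indicates the unknown parent is heterozygous (Bb).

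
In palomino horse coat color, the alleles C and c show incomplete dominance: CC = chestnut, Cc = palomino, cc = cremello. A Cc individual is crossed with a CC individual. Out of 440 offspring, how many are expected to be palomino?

Punnett square for Cc × CC:
Offspring genotypes: 2 CC, 2 Cc
Phenotype counts: 2 chestnut, 2 palomino
palomino: 2 out of 4 → fraction 1/2
Expected count = 1/2 × 440 = 220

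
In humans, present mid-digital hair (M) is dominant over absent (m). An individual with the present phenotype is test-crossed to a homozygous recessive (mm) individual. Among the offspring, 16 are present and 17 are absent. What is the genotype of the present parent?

Test cross: ? × mm
Offspring: 16 present, 17 absent — approximately 1:1.
A 1:1 ratio in a test cross indicates the unknown parent is heterozygous (Mm).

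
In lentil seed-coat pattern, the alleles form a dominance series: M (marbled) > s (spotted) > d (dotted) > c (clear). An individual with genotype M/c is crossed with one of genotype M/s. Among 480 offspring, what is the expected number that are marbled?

Cross: M/c × M/s
Allele dominance: M > s > d > c
Offspring genotypes: 1 M/M, 1 M/s, 1 M/c, 1 s/c
Phenotype counts: 3 marbled, 1 spotted
marbled: 3 out of 4 → fraction 3/4
Expected count = 3/4 × 480 = 360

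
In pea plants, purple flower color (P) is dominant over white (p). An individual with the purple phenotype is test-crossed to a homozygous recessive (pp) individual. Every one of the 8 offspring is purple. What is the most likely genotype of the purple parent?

Test cross: ? × pp
All offspring are purple.
If the unknown parent were heterozygous (Pp), about half of 8 offspring would be white; none are. The unknown parent is most likely homozygous dominant (PP).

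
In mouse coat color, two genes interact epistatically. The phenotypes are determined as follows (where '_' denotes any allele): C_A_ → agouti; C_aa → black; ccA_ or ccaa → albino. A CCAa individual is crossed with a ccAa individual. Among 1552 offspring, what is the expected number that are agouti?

Cross: CCAa × ccAa — consider each gene separately:
C gene: CC × cc → 4 Cc → 4 C_ (out of 4)
A gene: Aa × Aa → 1 AA, 2 Aa, 1 aa → 3 A_ : 1 aa (out of 4)
Genotype classes (out of 4 × 4 = 16): C_A_ = 4×3 = 12; C_aa = 4×1 = 4
Apply the phenotype rules: C_A_ (12) → agouti; C_aa (4) → black
Phenotype counts (out of 16): 12 agouti, 4 black
agouti: 12 out of 16 → fraction 3/4
Expected count = 3/4 × 1552 = 1164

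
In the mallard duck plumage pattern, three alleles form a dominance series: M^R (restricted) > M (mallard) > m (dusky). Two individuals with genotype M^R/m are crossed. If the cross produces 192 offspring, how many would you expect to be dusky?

Cross: M^R/m × M^R/m
Allele dominance: M^R > M > m
Offspring genotypes: 1 M^R/M^R, 2 M^R/m, 1 m/m
Phenotype counts: 3 restricted, 1 dusky
dusky: 1 out of 4 → fraction 1/4
Expected count = 1/4 × 192 = 48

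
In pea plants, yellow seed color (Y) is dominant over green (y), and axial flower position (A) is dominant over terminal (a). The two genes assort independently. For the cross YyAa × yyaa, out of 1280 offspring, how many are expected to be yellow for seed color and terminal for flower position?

Dihybrid cross YyAa × yyaa — consider each gene separately:
seed color: Yy × yy → 2 Yy, 2 yy → 2 Y_ : 2 yy (out of 4)
flower position: Aa × aa → 2 Aa, 2 aa → 2 A_ : 2 aa (out of 4)
Looking for: yellow (Y_) and terminal (aa)
P(yellow) = 2/4, P(terminal) = 2/4
P(both) = 2/4 × 2/4 = 4/16 = 1/4
Expected count = 1/4 × 1280 = 320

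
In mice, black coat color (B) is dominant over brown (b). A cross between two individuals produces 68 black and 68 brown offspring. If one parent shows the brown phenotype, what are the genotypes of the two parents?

Observed offspring: 68 black, 68 brown
The observed ratio simplifies to 1:1. One parent shows brown, so its genotype must be bb. A 1:1 offspring split requires the other parent to be heterozygous (Bb).
Parent genotypes: bb × Bb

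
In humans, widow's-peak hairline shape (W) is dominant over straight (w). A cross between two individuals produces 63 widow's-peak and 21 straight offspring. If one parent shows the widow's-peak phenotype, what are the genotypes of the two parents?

Observed offspring: 63 widow's-peak, 21 straight
The observed ratio simplifies to 3:1. Straight (ww) offspring appear, so each parent must contribute one w allele. The parent stated to show widow's-peak carries W, so it is Ww. The other parent is then either Ww or ww: Ww × ww would give a 1:1 split, whereas Ww × Ww gives 3:1 — matching the data. So both parents are heterozygous (Ww × Ww).
Parent genotypes: Ww × Ww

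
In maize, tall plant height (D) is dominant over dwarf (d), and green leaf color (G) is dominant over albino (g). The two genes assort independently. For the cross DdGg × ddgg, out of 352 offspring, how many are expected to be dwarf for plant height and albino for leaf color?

Dihybrid cross DdGg × ddgg — consider each gene separately:
plant height: Dd × dd → 2 Dd, 2 dd → 2 D_ : 2 dd (out of 4)
leaf color: Gg × gg → 2 Gg, 2 gg → 2 G_ : 2 gg (out of 4)
Looking for: dwarf (dd) and albino (gg)
P(dwarf) = 2/4, P(albino) = 2/4
P(both) = 2/4 × 2/4 = 4/16 = 1/4
Expected count = 1/4 × 352 = 88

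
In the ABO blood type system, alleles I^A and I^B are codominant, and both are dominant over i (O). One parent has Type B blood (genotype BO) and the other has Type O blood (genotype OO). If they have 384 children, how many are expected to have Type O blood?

Cross: BO × OO
Possible offspring genotypes: 2 BO, 2 OO
Blood type counts: 2 Type B, 2 Type O
Probability of Type O: 2/4 = 1/2
Expected count = 1/2 × 384 = 192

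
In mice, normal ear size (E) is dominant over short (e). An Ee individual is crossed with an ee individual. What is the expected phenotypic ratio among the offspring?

Punnett square for Ee × ee:
Offspring genotypes: 2 Ee, 2 ee
normal: 2, short: 2
Ratio: 1:1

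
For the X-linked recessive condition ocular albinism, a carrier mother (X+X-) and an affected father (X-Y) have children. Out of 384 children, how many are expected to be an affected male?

Cross: X+X- × X-Y
Offspring: 1 X+X-, 1 X+Y, 1 X-X-, 1 X-Y
Probability of an affected male: 1/4
Expected count = 1/4 × 384 = 96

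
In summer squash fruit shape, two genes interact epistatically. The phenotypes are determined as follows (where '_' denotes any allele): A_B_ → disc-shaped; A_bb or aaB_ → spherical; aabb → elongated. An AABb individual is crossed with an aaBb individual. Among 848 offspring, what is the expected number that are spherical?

Cross: AABb × aaBb — consider each gene separately:
A gene: AA × aa → 4 Aa → 4 A_ (out of 4)
B gene: Bb × Bb → 1 BB, 2 Bb, 1 bb → 3 B_ : 1 bb (out of 4)
Genotype classes (out of 4 × 4 = 16): A_B_ = 4×3 = 12; A_bb = 4×1 = 4
Apply the phenotype rules: A_B_ (12) → disc-shaped; A_bb (4) → spherical
Phenotype counts (out of 16): 12 disc-shaped, 4 spherical
spherical: 4 out of 16 → fraction 1/4
Expected count = 1/4 × 848 = 212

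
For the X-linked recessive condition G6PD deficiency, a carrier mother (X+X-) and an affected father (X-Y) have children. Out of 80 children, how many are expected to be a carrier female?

Cross: X+X- × X-Y
Offspring: 1 X+X-, 1 X+Y, 1 X-X-, 1 X-Y
Probability of a carrier female: 1/4
Expected count = 1/4 × 80 = 20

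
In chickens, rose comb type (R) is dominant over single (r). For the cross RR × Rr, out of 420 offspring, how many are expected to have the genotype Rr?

Punnett square for RR × Rr:
Offspring genotypes: 2 RR, 2 Rr
Total offspring: 4
Count with target: 2
Probability: 2/4 = 1/2
Expected count = 1/2 × 420 = 210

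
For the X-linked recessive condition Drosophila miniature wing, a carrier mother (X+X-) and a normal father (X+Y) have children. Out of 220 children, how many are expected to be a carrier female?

Cross: X+X- × X+Y
Offspring: 1 X+X+, 1 X+Y, 1 X+X-, 1 X-Y
Probability of a carrier female: 1/4
Expected count = 1/4 × 220 = 55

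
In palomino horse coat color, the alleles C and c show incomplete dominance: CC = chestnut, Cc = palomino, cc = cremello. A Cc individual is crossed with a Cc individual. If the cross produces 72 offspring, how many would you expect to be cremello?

Punnett square for Cc × Cc:
Offspring genotypes: 1 CC, 2 Cc, 1 cc
Phenotype counts: 1 chestnut, 2 palomino, 1 cremello
cremello: 1 out of 4 → fraction 1/4
Expected count = 1/4 × 72 = 18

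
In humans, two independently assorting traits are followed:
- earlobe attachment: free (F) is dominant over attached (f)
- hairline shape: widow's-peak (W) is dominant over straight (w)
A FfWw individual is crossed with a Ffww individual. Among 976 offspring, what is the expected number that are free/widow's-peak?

Dihybrid cross FfWw × Ffww — consider each gene separately:
earlobe attachment: Ff × Ff → 1 FF, 2 Ff, 1 ff → 3 F_ : 1 ff (out of 4)
hairline shape: Ww × ww → 2 Ww, 2 ww → 2 W_ : 2 ww (out of 4)
Combine (counts out of 4 × 4 = 16): free/widow's-peak (F_W_) = 3×2 = 6; free/straight (F_ww) = 3×2 = 6; attached/widow's-peak (ffW_) = 1×2 = 2; attached/straight (ffww) = 1×2 = 2
Phenotype counts (out of 16): 6 free/widow's-peak, 6 free/straight, 2 attached/widow's-peak, 2 attached/straight
free/widow's-peak: 6 out of 16 → fraction 3/8
Expected count = 3/8 × 976 = 366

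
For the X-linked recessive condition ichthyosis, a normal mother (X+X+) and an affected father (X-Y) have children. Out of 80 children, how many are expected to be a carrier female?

Cross: X+X+ × X-Y
Offspring: 2 X+X-, 2 X+Y
Probability of a carrier female: 2/4 = 1/2
Expected count = 1/2 × 80 = 40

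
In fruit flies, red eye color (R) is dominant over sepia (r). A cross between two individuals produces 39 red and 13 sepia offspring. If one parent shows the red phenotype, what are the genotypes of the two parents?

Observed offspring: 39 red, 13 sepia
The observed ratio simplifies to 3:1. Sepia (rr) offspring appear, so each parent must contribute one r allele. The parent stated to show red carries R, so it is Rr. The other parent is then either Rr or rr: Rr × rr would give a 1:1 split, whereas Rr × Rr gives 3:1 — matching the data. So both parents are heterozygous (Rr × Rr).
Parent genotypes: Rr × Rr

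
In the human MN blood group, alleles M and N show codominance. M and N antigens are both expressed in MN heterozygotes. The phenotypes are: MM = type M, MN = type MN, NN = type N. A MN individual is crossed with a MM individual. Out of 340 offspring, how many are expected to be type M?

Punnett square for MN × MM:
Offspring genotypes: 2 MM, 2 MN
Phenotype counts: 2 type M, 2 type MN
type M: 2 out of 4 → fraction 1/2
Expected count = 1/2 × 340 = 170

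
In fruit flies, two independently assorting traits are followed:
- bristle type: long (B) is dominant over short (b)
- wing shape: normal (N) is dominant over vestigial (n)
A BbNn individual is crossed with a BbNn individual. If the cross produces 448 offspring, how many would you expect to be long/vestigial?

Dihybrid cross BbNn × BbNn — consider each gene separately:
bristle type: Bb × Bb → 1 BB, 2 Bb, 1 bb → 3 B_ : 1 bb (out of 4)
wing shape: Nn × Nn → 1 NN, 2 Nn, 1 nn → 3 N_ : 1 nn (out of 4)
Combine (counts out of 4 × 4 = 16): long/normal (B_N_) = 3×3 = 9; long/vestigial (B_nn) = 3×1 = 3; short/normal (bbN_) = 1×3 = 3; short/vestigial (bbnn) = 1×1 = 1
Phenotype counts (out of 16): 9 long/normal, 3 long/vestigial, 3 short/normal, 1 short/vestigial
long/vestigial: 3 out of 16 → fraction 3/16
Expected count = 3/16 × 448 = 84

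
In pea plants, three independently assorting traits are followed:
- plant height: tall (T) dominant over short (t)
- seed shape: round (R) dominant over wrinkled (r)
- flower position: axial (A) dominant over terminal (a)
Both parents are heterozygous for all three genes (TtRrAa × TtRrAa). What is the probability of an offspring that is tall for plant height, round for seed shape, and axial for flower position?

Trihybrid cross: TtRrAa × TtRrAa
Each trait segregates independently with a 3:1 phenotypic ratio, so each gene contributes 3/4 (dominant) or 1/4 (recessive).
Target: tall (plant height), round (seed shape), axial (flower position)
Probability = product of independent per-trait probabilities
= 3/4 × 3/4 × 3/4 = 27/64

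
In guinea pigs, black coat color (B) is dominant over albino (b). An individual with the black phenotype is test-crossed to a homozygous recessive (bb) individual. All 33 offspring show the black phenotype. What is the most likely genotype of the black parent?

Test cross: ? × bb
All offspring are black.
If the unknown parent were heterozygous (Bb), about half of 33 offspring would be albino; none are. The unknown parent is most likely homozygous dominant (BB).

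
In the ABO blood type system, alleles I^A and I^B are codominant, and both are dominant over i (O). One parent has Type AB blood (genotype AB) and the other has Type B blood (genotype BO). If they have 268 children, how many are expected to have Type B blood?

Cross: AB × BO
Possible offspring genotypes: 1 AB, 1 AO, 1 BB, 1 BO
Blood type counts: 1 Type AB, 1 Type A, 2 Type B
Probability of Type B: 2/4 = 1/2
Expected count = 1/2 × 268 = 134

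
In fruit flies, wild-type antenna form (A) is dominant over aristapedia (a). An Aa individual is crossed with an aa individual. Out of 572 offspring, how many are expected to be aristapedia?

Punnett square for Aa × aa:
Offspring genotypes: 2 Aa, 2 aa
wild-type: 2, aristapedia: 2
aristapedia: 2 out of 4 → fraction 1/2
Expected count = 1/2 × 572 = 286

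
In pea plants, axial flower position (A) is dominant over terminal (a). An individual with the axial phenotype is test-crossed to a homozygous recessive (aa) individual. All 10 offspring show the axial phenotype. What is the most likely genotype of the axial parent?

Test cross: ? × aa
All offspring are axial.
If the unknown parent were heterozygous (Aa), about half of 10 offspring would be terminal; none are. The unknown parent is most likely homozygous dominant (AA).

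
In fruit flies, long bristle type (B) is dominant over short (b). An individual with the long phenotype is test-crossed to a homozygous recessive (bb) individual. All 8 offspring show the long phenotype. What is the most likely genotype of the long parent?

Test cross: ? × bb
All offspring are long.
If the unknown parent were heterozygous (Bb), about half of 8 offspring would be short; none are. The unknown parent is most likely homozygous dominant (BB).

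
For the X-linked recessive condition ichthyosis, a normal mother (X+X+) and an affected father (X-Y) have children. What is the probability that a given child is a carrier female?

Cross: X+X+ × X-Y
Offspring: 2 X+X-, 2 X+Y
Probability of a carrier female: 2/4 = 1/2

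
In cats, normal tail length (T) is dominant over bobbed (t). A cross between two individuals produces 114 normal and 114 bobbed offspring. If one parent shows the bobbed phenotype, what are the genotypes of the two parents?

Observed offspring: 114 normal, 114 bobbed
The observed ratio simplifies to 1:1. One parent shows bobbed, so its genotype must be tt. A 1:1 offspring split requires the other parent to be heterozygous (Tt).
Parent genotypes: tt × Tt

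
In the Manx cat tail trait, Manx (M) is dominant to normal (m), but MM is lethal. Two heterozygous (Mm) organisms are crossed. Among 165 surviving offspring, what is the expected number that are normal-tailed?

Cross: Mm × Mm
Punnett square offspring (before lethality): 1 MM, 2 Mm, 1 mm
The MM genotype is lethal (embryos die); surviving offspring: 2 Mm, 1 mm
normal-tailed: 1 out of 3 → fraction 1/3
Expected count = 1/3 × 165 = 55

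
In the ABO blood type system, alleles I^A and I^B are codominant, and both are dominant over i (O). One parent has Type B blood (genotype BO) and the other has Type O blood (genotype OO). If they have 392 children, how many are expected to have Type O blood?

Cross: BO × OO
Possible offspring genotypes: 2 BO, 2 OO
Blood type counts: 2 Type B, 2 Type O
Probability of Type O: 2/4 = 1/2
Expected count = 1/2 × 392 = 196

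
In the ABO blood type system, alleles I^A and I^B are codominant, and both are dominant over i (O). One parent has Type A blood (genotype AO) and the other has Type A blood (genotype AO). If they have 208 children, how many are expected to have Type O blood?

Cross: AO × AO
Possible offspring genotypes: 1 AA, 2 AO, 1 OO
Blood type counts: 3 Type A, 1 Type O
Probability of Type O: 1/4
Expected count = 1/4 × 208 = 52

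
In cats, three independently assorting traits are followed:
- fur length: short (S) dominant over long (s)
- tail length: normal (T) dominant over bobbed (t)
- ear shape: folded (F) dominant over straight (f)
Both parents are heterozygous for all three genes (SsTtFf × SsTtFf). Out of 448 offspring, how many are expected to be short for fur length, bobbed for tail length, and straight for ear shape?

Trihybrid cross: SsTtFf × SsTtFf
Each trait segregates independently with a 3:1 phenotypic ratio, so each gene contributes 3/4 (dominant) or 1/4 (recessive).
Target: short (fur length), bobbed (tail length), straight (ear shape)
Probability = product of independent per-trait probabilities
= 3/4 × 1/4 × 1/4 = 3/64
Expected count = 3/64 × 448 = 21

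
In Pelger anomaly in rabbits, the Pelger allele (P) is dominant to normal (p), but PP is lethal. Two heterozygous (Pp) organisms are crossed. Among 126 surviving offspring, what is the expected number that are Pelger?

Cross: Pp × Pp
Punnett square offspring (before lethality): 1 PP, 2 Pp, 1 pp
The PP genotype is lethal (embryos die); surviving offspring: 2 Pp, 1 pp
Pelger: 2 out of 3 → fraction 2/3
Expected count = 2/3 × 126 = 84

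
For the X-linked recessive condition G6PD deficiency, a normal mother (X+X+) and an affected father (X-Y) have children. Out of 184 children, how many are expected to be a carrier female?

Cross: X+X+ × X-Y
Offspring: 2 X+X-, 2 X+Y
Probability of a carrier female: 2/4 = 1/2
Expected count = 1/2 × 184 = 92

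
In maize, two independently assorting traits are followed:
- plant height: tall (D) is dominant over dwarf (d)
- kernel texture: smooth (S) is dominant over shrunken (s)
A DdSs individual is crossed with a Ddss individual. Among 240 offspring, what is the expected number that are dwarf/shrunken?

Dihybrid cross DdSs × Ddss — consider each gene separately:
plant height: Dd × Dd → 1 DD, 2 Dd, 1 dd → 3 D_ : 1 dd (out of 4)
kernel texture: Ss × ss → 2 Ss, 2 ss → 2 S_ : 2 ss (out of 4)
Combine (counts out of 4 × 4 = 16): tall/smooth (D_S_) = 3×2 = 6; tall/shrunken (D_ss) = 3×2 = 6; dwarf/smooth (ddS_) = 1×2 = 2; dwarf/shrunken (ddss) = 1×2 = 2
Phenotype counts (out of 16): 6 tall/smooth, 6 tall/shrunken, 2 dwarf/smooth, 2 dwarf/shrunken
dwarf/shrunken: 2 out of 16 → fraction 1/8
Expected count = 1/8 × 240 = 30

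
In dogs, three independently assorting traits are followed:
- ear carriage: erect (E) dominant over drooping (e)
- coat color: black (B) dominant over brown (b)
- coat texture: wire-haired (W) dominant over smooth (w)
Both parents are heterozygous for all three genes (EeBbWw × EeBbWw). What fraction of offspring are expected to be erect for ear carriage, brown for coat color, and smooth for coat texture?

Trihybrid cross: EeBbWw × EeBbWw
Each trait segregates independently with a 3:1 phenotypic ratio, so each gene contributes 3/4 (dominant) or 1/4 (recessive).
Target: erect (ear carriage), brown (coat color), smooth (coat texture)
Probability = product of independent per-trait probabilities
= 3/4 × 1/4 × 1/4 = 3/64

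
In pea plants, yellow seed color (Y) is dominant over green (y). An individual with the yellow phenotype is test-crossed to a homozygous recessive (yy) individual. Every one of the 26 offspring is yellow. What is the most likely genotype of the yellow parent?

Test cross: ? × yy
All offspring are yellow.
If the unknown parent were heterozygous (Yy), about half of 26 offspring would be green; none are. The unknown parent is most likely homozygous dominant (YY).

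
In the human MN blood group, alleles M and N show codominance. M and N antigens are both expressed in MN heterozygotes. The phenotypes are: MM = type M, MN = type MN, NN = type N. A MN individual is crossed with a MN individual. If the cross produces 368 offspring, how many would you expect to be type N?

Punnett square for MN × MN:
Offspring genotypes: 1 MM, 2 MN, 1 NN
Phenotype counts: 1 type M, 2 type MN, 1 type N
type N: 1 out of 4 → fraction 1/4
Expected count = 1/4 × 368 = 92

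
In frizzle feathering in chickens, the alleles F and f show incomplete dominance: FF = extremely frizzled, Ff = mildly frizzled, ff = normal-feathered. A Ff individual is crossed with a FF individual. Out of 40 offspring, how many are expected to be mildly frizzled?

Punnett square for Ff × FF:
Offspring genotypes: 2 FF, 2 Ff
Phenotype counts: 2 extremely frizzled, 2 mildly frizzled
mildly frizzled: 2 out of 4 → fraction 1/2
Expected count = 1/2 × 40 = 20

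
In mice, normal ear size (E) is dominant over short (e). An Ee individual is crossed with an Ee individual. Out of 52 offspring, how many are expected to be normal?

Punnett square for Ee × Ee:
Offspring genotypes: 1 EE, 2 Ee, 1 ee
normal: 3, short: 1
normal: 3 out of 4 → fraction 3/4
Expected count = 3/4 × 52 = 39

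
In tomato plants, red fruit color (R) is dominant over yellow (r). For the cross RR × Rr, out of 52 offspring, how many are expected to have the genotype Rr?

Punnett square for RR × Rr:
Offspring genotypes: 2 RR, 2 Rr
Total offspring: 4
Count with target: 2
Probability: 2/4 = 1/2
Expected count = 1/2 × 52 = 26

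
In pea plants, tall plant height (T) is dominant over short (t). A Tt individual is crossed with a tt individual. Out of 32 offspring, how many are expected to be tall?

Punnett square for Tt × tt:
Offspring genotypes: 2 Tt, 2 tt
tall: 2, short: 2
tall: 2 out of 4 → fraction 1/2
Expected count = 1/2 × 32 = 16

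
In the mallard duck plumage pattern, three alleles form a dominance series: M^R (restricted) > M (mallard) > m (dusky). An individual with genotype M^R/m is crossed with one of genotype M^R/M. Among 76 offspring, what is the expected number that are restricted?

Cross: M^R/m × M^R/M
Allele dominance: M^R > M > m
Offspring genotypes: 1 M^R/M^R, 1 M^R/M, 1 M^R/m, 1 M/m
Phenotype counts: 3 restricted, 1 mallard
restricted: 3 out of 4 → fraction 3/4
Expected count = 3/4 × 76 = 57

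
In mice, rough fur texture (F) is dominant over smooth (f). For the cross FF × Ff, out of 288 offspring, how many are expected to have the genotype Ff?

Punnett square for FF × Ff:
Offspring genotypes: 2 FF, 2 Ff
Total offspring: 4
Count with target: 2
Probability: 2/4 = 1/2
Expected count = 1/2 × 288 = 144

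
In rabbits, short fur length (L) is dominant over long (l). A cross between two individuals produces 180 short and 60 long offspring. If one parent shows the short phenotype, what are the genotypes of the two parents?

Observed offspring: 180 short, 60 long
The observed ratio simplifies to 3:1. Long (ll) offspring appear, so each parent must contribute one l allele. The parent stated to show short carries L, so it is Ll. The other parent is then either Ll or ll: Ll × ll would give a 1:1 split, whereas Ll × Ll gives 3:1 — matching the data. So both parents are heterozygous (Ll × Ll).
Parent genotypes: Ll × Ll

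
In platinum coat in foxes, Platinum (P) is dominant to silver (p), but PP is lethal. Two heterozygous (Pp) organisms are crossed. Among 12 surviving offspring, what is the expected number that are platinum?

Cross: Pp × Pp
Punnett square offspring (before lethality): 1 PP, 2 Pp, 1 pp
The PP genotype is lethal (embryos die); surviving offspring: 2 Pp, 1 pp
platinum: 2 out of 3 → fraction 2/3
Expected count = 2/3 × 12 = 8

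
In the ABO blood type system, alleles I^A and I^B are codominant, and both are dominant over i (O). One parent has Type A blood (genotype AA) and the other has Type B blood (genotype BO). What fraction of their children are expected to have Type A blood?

Cross: AA × BO
Possible offspring genotypes: 2 AB, 2 AO
Blood type counts: 2 Type AB, 2 Type A
Probability of Type A: 2/4 = 1/2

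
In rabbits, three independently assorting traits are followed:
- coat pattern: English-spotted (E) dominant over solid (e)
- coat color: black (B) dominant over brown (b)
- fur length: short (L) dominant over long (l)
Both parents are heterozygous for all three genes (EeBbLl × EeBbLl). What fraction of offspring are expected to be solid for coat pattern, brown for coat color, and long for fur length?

Trihybrid cross: EeBbLl × EeBbLl
Each trait segregates independently with a 3:1 phenotypic ratio, so each gene contributes 3/4 (dominant) or 1/4 (recessive).
Target: solid (coat pattern), brown (coat color), long (fur length)
Probability = product of independent per-trait probabilities
= 1/4 × 1/4 × 1/4 = 1/64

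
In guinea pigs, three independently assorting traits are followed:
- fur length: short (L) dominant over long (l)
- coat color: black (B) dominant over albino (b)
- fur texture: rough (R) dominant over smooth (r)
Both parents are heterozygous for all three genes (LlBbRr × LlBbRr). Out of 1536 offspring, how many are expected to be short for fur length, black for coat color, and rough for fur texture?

Trihybrid cross: LlBbRr × LlBbRr
Each trait segregates independently with a 3:1 phenotypic ratio, so each gene contributes 3/4 (dominant) or 1/4 (recessive).
Target: short (fur length), black (coat color), rough (fur texture)
Probability = product of independent per-trait probabilities
= 3/4 × 3/4 × 3/4 = 27/64
Expected count = 27/64 × 1536 = 648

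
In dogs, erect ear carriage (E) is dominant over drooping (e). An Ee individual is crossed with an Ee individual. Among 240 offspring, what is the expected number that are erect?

Punnett square for Ee × Ee:
Offspring genotypes: 1 EE, 2 Ee, 1 ee
erect: 3, drooping: 1
erect: 3 out of 4 → fraction 3/4
Expected count = 3/4 × 240 = 180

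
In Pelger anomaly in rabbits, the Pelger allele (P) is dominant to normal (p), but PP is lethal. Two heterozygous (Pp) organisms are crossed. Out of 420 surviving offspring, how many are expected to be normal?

Cross: Pp × Pp
Punnett square offspring (before lethality): 1 PP, 2 Pp, 1 pp
The PP genotype is lethal (embryos die); surviving offspring: 2 Pp, 1 pp
normal: 1 out of 3 → fraction 1/3
Expected count = 1/3 × 420 = 140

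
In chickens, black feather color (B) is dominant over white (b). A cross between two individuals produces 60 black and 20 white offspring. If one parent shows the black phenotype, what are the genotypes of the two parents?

Observed offspring: 60 black, 20 white
The observed ratio simplifies to 3:1. White (bb) offspring appear, so each parent must contribute one b allele. The parent stated to show black carries B, so it is Bb. The other parent is then either Bb or bb: Bb × bb would give a 1:1 split, whereas Bb × Bb gives 3:1 — matching the data. So both parents are heterozygous (Bb × Bb).
Parent genotypes: Bb × Bb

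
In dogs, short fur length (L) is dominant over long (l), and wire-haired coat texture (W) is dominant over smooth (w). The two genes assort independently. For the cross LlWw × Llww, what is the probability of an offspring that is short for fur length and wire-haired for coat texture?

Dihybrid cross LlWw × Llww — consider each gene separately:
fur length: Ll × Ll → 1 LL, 2 Ll, 1 ll → 3 L_ : 1 ll (out of 4)
coat texture: Ww × ww → 2 Ww, 2 ww → 2 W_ : 2 ww (out of 4)
Looking for: short (L_) and wire-haired (W_)
P(short) = 3/4, P(wire-haired) = 2/4
P(both) = 3/4 × 2/4 = 6/16 = 3/8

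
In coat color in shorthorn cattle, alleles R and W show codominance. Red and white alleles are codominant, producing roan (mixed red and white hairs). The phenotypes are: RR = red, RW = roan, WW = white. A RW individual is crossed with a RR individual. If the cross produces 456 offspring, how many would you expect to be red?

Punnett square for RW × RR:
Offspring genotypes: 2 RR, 2 RW
Phenotype counts: 2 red, 2 roan
red: 2 out of 4 → fraction 1/2
Expected count = 1/2 × 456 = 228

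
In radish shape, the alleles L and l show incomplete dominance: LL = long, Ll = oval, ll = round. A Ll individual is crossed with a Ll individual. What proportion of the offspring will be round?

Punnett square for Ll × Ll:
Offspring genotypes: 1 LL, 2 Ll, 1 ll
Phenotype counts: 1 long, 2 oval, 1 round
round: 1 out of 4
Probability: 1/4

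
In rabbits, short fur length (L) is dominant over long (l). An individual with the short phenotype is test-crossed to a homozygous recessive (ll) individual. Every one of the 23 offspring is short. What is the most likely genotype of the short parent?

Test cross: ? × ll
All offspring are short.
If the unknown parent were heterozygous (Ll), about half of 23 offspring would be long; none are. The unknown parent is most likely homozygous dominant (LL).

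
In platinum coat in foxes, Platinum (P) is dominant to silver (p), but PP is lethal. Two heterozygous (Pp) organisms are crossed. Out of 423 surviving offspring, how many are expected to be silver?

Cross: Pp × Pp
Punnett square offspring (before lethality): 1 PP, 2 Pp, 1 pp
The PP genotype is lethal (embryos die); surviving offspring: 2 Pp, 1 pp
silver: 1 out of 3 → fraction 1/3
Expected count = 1/3 × 423 = 141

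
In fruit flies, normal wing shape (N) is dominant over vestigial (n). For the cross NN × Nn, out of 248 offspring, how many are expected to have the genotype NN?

Punnett square for NN × Nn:
Offspring genotypes: 2 NN, 2 Nn
Total offspring: 4
Count with target: 2
Probability: 2/4 = 1/2
Expected count = 1/2 × 248 = 124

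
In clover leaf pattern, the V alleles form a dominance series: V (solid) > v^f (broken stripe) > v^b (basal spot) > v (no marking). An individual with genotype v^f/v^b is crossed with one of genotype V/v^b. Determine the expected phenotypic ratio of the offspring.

Cross: v^f/v^b × V/v^b
Allele dominance: V > v^f > v^b > v
Offspring genotypes: 1 V/v^f, 1 v^f/v^b, 1 V/v^b, 1 v^b/v^b
Phenotype counts: 2 solid, 1 broken stripe, 1 basal spot
Ratio: 2 solid : 1 broken stripe : 1 basal spot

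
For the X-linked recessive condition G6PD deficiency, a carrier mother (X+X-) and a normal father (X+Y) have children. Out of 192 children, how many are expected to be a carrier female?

Cross: X+X- × X+Y
Offspring: 1 X+X+, 1 X+Y, 1 X+X-, 1 X-Y
Probability of a carrier female: 1/4
Expected count = 1/4 × 192 = 48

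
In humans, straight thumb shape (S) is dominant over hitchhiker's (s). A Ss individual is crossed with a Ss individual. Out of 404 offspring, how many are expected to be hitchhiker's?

Punnett square for Ss × Ss:
Offspring genotypes: 1 SS, 2 Ss, 1 ss
straight: 3, hitchhiker's: 1
hitchhiker's: 1 out of 4 → fraction 1/4
Expected count = 1/4 × 404 = 101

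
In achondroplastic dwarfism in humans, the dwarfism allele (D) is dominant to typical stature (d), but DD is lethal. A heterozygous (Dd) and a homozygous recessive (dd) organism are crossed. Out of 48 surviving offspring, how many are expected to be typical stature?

Cross: Dd × dd
Punnett square offspring (before lethality): 2 Dd, 2 dd
No DD offspring are produced in this cross.
typical stature: 2 out of 4 → fraction 1/2
Expected count = 1/2 × 48 = 24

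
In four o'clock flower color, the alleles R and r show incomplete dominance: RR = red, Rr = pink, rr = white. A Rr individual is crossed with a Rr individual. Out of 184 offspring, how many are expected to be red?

Punnett square for Rr × Rr:
Offspring genotypes: 1 RR, 2 Rr, 1 rr
Phenotype counts: 1 red, 2 pink, 1 white
red: 1 out of 4 → fraction 1/4
Expected count = 1/4 × 184 = 46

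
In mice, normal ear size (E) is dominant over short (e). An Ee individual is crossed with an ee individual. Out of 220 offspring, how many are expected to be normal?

Punnett square for Ee × ee:
Offspring genotypes: 2 Ee, 2 ee
normal: 2, short: 2
normal: 2 out of 4 → fraction 1/2
Expected count = 1/2 × 220 = 110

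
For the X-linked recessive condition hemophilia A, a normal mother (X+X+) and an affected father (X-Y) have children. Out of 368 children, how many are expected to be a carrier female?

Cross: X+X+ × X-Y
Offspring: 2 X+X-, 2 X+Y
Probability of a carrier female: 2/4 = 1/2
Expected count = 1/2 × 368 = 184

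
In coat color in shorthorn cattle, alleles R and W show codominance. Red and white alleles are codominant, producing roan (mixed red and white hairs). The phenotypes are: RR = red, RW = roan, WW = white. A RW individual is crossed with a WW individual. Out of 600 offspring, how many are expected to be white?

Punnett square for RW × WW:
Offspring genotypes: 2 RW, 2 WW
Phenotype counts: 2 roan, 2 white
white: 2 out of 4 → fraction 1/2
Expected count = 1/2 × 600 = 300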